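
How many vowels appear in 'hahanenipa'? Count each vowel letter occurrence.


Scanning each character of 'hahanenipa':
  Position 1: 'h' -> consonant (running count: 0)
  Position 2: 'a' -> vowel (running count: 1)
  Position 3: 'h' -> consonant (running count: 1)
  Position 4: 'a' -> vowel (running count: 2)
  Position 5: 'n' -> consonant (running count: 2)
  Position 6: 'e' -> vowel (running count: 3)
  Position 7: 'n' -> consonant (running count: 3)
  Position 8: 'i' -> vowel (running count: 4)
  Position 9: 'p' -> consonant (running count: 4)
  Position 10: 'a' -> vowel (running count: 5)
Total vowels: 5

5


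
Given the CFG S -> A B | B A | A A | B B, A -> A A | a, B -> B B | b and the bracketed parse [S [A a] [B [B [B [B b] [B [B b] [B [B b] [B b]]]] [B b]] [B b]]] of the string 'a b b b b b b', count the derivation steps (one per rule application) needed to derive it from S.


Every bracketed nonterminal node [X ...] in the tree is produced by exactly one rule application.
Reading the tree off as a leftmost derivation:
  Step 1: S  =>  A B   (applied S -> A B)
  Step 2: A B  =>  a B   (applied A -> a)
  Step 3: a B  =>  a B B   (applied B -> B B)
  Step 4: a B B  =>  a B B B   (applied B -> B B)
  Step 5: a B B B  =>  a B B B B   (applied B -> B B)
  Step 6: a B B B B  =>  a b B B B   (applied B -> b)
  Step 7: a b B B B  =>  a b B B B B   (applied B -> B B)
  Step 8: a b B B B B  =>  a b b B B B   (applied B -> b)
  Step 9: a b b B B B  =>  a b b B B B B   (applied B -> B B)
  Step 10: a b b B B B B  =>  a b b b B B B   (applied B -> b)
  Step 11: a b b b B B B  =>  a b b b b B B   (applied B -> b)
  Step 12: a b b b b B B  =>  a b b b b b B   (applied B -> b)
  Step 13: a b b b b b B  =>  a b b b b b b   (applied B -> b)
Final yield: a b b b b b b
Total rewrite steps: 13

13


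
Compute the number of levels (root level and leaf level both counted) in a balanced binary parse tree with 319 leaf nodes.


In a balanced binary tree with n leaves the deepest leaf is ceil(log2(n)) edges below the root,
so counting node levels inclusive of root and leaves gives ceil(log2(n)) + 1 levels.
log2(319) = 8.3174
ceil(8.3174) = 9
levels = 9 + 1 = 10

10


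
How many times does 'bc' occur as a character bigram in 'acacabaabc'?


Scanning 'acacabaabc' for bigram 'bc':
  Position 0: 'ac' -> no
  Position 1: 'ca' -> no
  Position 2: 'ac' -> no
  Position 3: 'ca' -> no
  Position 4: 'ab' -> no
  Position 5: 'ba' -> no
  Position 6: 'aa' -> no
  Position 7: 'ab' -> no
  Position 8: 'bc' -> MATCH
Total matches: 1

1


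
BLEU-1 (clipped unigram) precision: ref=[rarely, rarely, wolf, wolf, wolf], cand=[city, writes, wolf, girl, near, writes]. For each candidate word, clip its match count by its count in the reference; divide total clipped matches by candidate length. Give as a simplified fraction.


Reference word counts: {'rarely': 2, 'wolf': 3}
Checking each candidate word (with clipping):
  'city' -> not in reference -> no match (matches: 0)
  'writes' -> not in reference -> no match (matches: 0)
  'wolf' -> in reference (ref count 3, used 1/3) -> match (matches: 1)
  'girl' -> not in reference -> no match (matches: 1)
  'near' -> not in reference -> no match (matches: 1)
  'writes' -> not in reference -> no match (matches: 1)
Clipped matches: 1, Candidate length: 6
Precision = 1/6

1/6


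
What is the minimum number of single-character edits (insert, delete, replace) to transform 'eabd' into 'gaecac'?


Building DP table for s1='eabd' (len 4) and s2='gaecac' (len 6):
       g  a  e  c  a  c
    0  1  2  3  4  5  6
  e 1  1  2  2  3  4  5
  a 2  2  1  2  3  3  4
  b 3  3  2  2  3  4  4
  d 4  4  3  3  3  4  5
Edit distance = dp[4][6] = 5

5


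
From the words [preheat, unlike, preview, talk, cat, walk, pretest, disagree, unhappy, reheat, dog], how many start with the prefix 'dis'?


Checking each word for prefix 'dis':
  'preheat' -> no (count: 0)
  'unlike' -> no (count: 0)
  'preview' -> no (count: 0)
  'talk' -> no (count: 0)
  'cat' -> no (count: 0)
  'walk' -> no (count: 0)
  'pretest' -> no (count: 0)
  'disagree' -> YES, starts with 'dis' (count: 1)
  'unhappy' -> no (count: 1)
  'reheat' -> no (count: 1)
  'dog' -> no (count: 1)
Total with prefix 'dis': 1

1


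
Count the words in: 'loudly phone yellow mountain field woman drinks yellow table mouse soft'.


Counting words by splitting on spaces:
  Word 1: 'loudly'
  Word 2: 'phone'
  Word 3: 'yellow'
  Word 4: 'mountain'
  Word 5: 'field'
  Word 6: 'woman'
  Word 7: 'drinks'
  Word 8: 'yellow'
  Word 9: 'table'
  Word 10: 'mouse'
  Word 11: 'soft'
Total words: 11

11


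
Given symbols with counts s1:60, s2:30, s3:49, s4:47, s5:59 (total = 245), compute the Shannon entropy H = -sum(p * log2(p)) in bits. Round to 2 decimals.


Computing entropy H = -sum(p_i * log2(p_i)):
  s1: p = 60/245 = 0.2449, -p*log2(p) = 0.4971
  s2: p = 30/245 = 0.1224, -p*log2(p) = 0.3710
  s3: p = 49/245 = 0.2000, -p*log2(p) = 0.4644
  s4: p = 47/245 = 0.1918, -p*log2(p) = 0.4570
  s5: p = 59/245 = 0.2408, -p*log2(p) = 0.4946
H = sum of terms = 2.2841
Rounded to 2 decimals: 2.28

2.28


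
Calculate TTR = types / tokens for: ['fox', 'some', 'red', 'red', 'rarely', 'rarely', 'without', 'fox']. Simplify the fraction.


Tokens: 8
Unique types: ('fox', 'rarely', 'red', 'some', 'without') = 5
TTR = 5/8
Already in lowest terms.

5/8


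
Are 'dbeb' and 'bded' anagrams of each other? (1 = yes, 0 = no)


Sort characters of 'dbeb': 'bbde'
Sort characters of 'bded': 'bdde'
Sorted forms differ -> they are NOT anagrams
Result: 0

0


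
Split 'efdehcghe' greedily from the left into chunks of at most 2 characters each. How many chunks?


'efdehcghe' has 9 characters.
Chunking with max size 2:
  Chunk 1: 'ef' (positions 0-1)
  Chunk 2: 'de' (positions 2-3)
  Chunk 3: 'hc' (positions 4-5)
  Chunk 4: 'gh' (positions 6-7)
  Chunk 5: 'e' (positions 8-8)
Total chunks: ceil(9 / 2) = 5

5


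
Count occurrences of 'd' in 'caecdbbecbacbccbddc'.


Scanning 'caecdbbecbacbccbddc' for 'd':
  Position 4: 'd' -> MATCH (count: 1)
  Position 16: 'd' -> MATCH (count: 2)
  Position 17: 'd' -> MATCH (count: 3)
Total occurrences of 'd': 3

3


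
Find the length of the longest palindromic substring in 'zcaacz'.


Scanning 'zcaacz' for palindromic substrings.
Substring at positions 0-5: 'zcaacz'.
Check: reverse('zcaacz') = 'zcaacz' -> palindrome confirmed.
No longer palindromic substring exists; longest length = 6

6


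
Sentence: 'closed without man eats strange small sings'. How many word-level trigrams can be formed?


Word trigrams from [7] words:
  Trigram 1: (closed without man)
  Trigram 2: (without man eats)
  Trigram 3: (man eats strange)
  Trigram 4: (eats strange small)
  Trigram 5: (strange small sings)
Total word trigrams: 7 - 2 = 5

5


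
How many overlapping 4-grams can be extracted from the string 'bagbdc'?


String 'bagbdc' has length L = 6.
Number of overlapping n-grams = L - n + 1
Substituting: 6 - 4 + 1 = 3

3


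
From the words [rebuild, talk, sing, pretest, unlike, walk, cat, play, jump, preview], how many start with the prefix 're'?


Checking each word for prefix 're':
  'rebuild' -> YES, starts with 're' (count: 1)
  'talk' -> no (count: 1)
  'sing' -> no (count: 1)
  'pretest' -> no (count: 1)
  'unlike' -> no (count: 1)
  'walk' -> no (count: 1)
  'cat' -> no (count: 1)
  'play' -> no (count: 1)
  'jump' -> no (count: 1)
  'preview' -> no (count: 1)
Total with prefix 're': 1

1


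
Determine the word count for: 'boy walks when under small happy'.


Counting words by splitting on spaces:
  Word 1: 'boy'
  Word 2: 'walks'
  Word 3: 'when'
  Word 4: 'under'
  Word 5: 'small'
  Word 6: 'happy'
Total words: 6

6


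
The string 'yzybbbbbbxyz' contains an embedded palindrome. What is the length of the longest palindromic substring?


Scanning 'yzybbbbbbxyz' for palindromic substrings.
Substring at positions 3-8: 'bbbbbb'.
Check: reverse('bbbbbb') = 'bbbbbb' -> palindrome confirmed.
Neighbouring characters ('y' / 'x') break symmetry, so it cannot extend further.
No longer palindromic substring exists; longest length = 6

6


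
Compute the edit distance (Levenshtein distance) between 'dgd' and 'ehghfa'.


Building DP table for s1='dgd' (len 3) and s2='ehghfa' (len 6):
       e  h  g  h  f  a
    0  1  2  3  4  5  6
  d 1  1  2  3  4  5  6
  g 2  2  2  2  3  4  5
  d 3  3  3  3  3  4  5
Edit distance = dp[3][6] = 5

5


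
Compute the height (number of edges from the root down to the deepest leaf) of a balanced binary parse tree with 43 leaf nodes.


In a balanced binary tree with n leaves the deepest leaf is ceil(log2(n)) edges below the root.
log2(43) = 5.4263
ceil(5.4263) = 6
height (edges) = 6

6


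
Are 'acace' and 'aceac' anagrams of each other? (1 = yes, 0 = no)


Sort characters of 'acace': 'aacce'
Sort characters of 'aceac': 'aacce'
Sorted forms match -> they ARE anagrams
Result: 1

1


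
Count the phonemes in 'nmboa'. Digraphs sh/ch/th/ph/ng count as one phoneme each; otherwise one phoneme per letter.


Parsing 'nmboa' greedily, digraphs first:
  'n' -> consonant phoneme (phonemes so far: 1)
  'm' -> consonant phoneme (phonemes so far: 2)
  'b' -> consonant phoneme (phonemes so far: 3)
  'o' -> vowel phoneme (phonemes so far: 4)
  'a' -> vowel phoneme (phonemes so far: 5)
Total phonemes: 5

5


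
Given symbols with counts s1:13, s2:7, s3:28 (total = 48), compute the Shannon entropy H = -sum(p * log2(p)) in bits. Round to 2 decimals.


Computing entropy H = -sum(p_i * log2(p_i)):
  s1: p = 13/48 = 0.2708, -p*log2(p) = 0.5104
  s2: p = 7/48 = 0.1458, -p*log2(p) = 0.4051
  s3: p = 28/48 = 0.5833, -p*log2(p) = 0.4536
H = sum of terms = 1.3691
Rounded to 2 decimals: 1.37

1.37


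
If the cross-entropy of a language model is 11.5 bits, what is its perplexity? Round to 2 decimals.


Perplexity formula: PP = 2^H
H = 11.5
PP = 2^11.5
Decompose: 2^11.5 = 2^11 * 2^0.5 = 2^11 * sqrt(2)
2^11 = 2048, sqrt(2) ~ 1.4142136
PP ~ 2048 * 1.4142136 = 2896.3094528
Rounded to 2 decimals: 2896.31

2896.31


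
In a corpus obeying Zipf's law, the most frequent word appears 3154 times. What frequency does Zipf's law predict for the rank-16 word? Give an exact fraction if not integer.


Zipf's law: freq(rank) = f1 / rank
f1 = 3154, rank = 16
freq = 3154 / 16
GCD(3154, 16) = 2
Simplified: 1577/8

1577/8


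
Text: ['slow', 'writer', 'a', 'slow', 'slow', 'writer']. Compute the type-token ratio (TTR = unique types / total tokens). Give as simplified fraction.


Tokens: 6
Unique types: ('a', 'slow', 'writer') = 3
TTR = 3/6
Simplify: divide both by 3 -> 1/2
TTR = 1/2

1/2


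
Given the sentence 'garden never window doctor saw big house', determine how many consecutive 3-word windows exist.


Word trigrams from [7] words:
  Trigram 1: (garden never window)
  Trigram 2: (never window doctor)
  Trigram 3: (window doctor saw)
  Trigram 4: (doctor saw big)
  Trigram 5: (saw big house)
Total word trigrams: 7 - 2 = 5

5


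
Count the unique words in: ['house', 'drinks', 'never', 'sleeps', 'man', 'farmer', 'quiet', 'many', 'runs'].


Listing all tokens and tracking unique types:
  Token 1: 'house' -> NEW (unique so far: 1)
  Token 2: 'drinks' -> NEW (unique so far: 2)
  Token 3: 'never' -> NEW (unique so far: 3)
  Token 4: 'sleeps' -> NEW (unique so far: 4)
  Token 5: 'man' -> NEW (unique so far: 5)
  Token 6: 'farmer' -> NEW (unique so far: 6)
  Token 7: 'quiet' -> NEW (unique so far: 7)
  Token 8: 'many' -> NEW (unique so far: 8)
  Token 9: 'runs' -> NEW (unique so far: 9)
Unique types: ('drinks', 'farmer', 'house', 'man', 'many', 'never', 'quiet', 'runs', 'sleeps')
Vocabulary size: 9

9


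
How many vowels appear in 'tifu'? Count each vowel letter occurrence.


Scanning each character of 'tifu':
  Position 1: 't' -> consonant (running count: 0)
  Position 2: 'i' -> vowel (running count: 1)
  Position 3: 'f' -> consonant (running count: 1)
  Position 4: 'u' -> vowel (running count: 2)
Total vowels: 2

2


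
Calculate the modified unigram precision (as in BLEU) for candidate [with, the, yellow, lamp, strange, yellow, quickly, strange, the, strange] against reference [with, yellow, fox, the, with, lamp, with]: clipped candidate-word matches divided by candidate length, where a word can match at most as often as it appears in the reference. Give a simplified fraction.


Reference word counts: {'fox': 1, 'lamp': 1, 'the': 1, 'with': 3, 'yellow': 1}
Checking each candidate word (with clipping):
  'with' -> in reference (ref count 3, used 1/3) -> match (matches: 1)
  'the' -> in reference (ref count 1, used 1/1) -> match (matches: 2)
  'yellow' -> in reference (ref count 1, used 1/1) -> match (matches: 3)
  'lamp' -> in reference (ref count 1, used 1/1) -> match (matches: 4)
  'strange' -> not in reference -> no match (matches: 4)
  'yellow' -> ref count 1 already used up (1/1) -> clipped, no match (matches: 4)
  'quickly' -> not in reference -> no match (matches: 4)
  'strange' -> not in reference -> no match (matches: 4)
  'the' -> ref count 1 already used up (1/1) -> clipped, no match (matches: 4)
  'strange' -> not in reference -> no match (matches: 4)
Clipped matches: 4, Candidate length: 10
Precision = 4/10 = 2/5

2/5


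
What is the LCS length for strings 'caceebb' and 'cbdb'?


DP table for LCS of 'caceebb' and 'cbdb':
       c  b  d  b
    0  0  0  0  0
  c 0  1  1  1  1
  a 0  1  1  1  1
  c 0  1  1  1  1
  e 0  1  1  1  1
  e 0  1  1  1  1
  b 0  1  2  2  2
  b 0  1  2  2  3
LCS: 'cbb'
LCS length = 3

3


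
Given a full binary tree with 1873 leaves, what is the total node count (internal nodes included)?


Leaf nodes (terminals): 1873
Internal nodes = n - 1 = 1873 - 1 = 1872
Total = leaves + internal = 1873 + 1872 = 3745

3745


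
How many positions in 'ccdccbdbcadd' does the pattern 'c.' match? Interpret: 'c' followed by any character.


Pattern: c. means 'c' followed by any character.
Scanning 'ccdccbdbcadd' position-by-position:
  Pos 0: window 'cc' -> MATCH
  Pos 1: window 'cd' -> MATCH
  Pos 2: window 'dc' -> no
  Pos 3: window 'cc' -> MATCH
  Pos 4: window 'cb' -> MATCH
  Pos 5: window 'bd' -> no
  Pos 6: window 'db' -> no
  Pos 7: window 'bc' -> no
  Pos 8: window 'ca' -> MATCH
  Pos 9: window 'ad' -> no
  Pos 10: window 'dd' -> no
  Pos 11: window 'd' -> no
Total matches: 5

5


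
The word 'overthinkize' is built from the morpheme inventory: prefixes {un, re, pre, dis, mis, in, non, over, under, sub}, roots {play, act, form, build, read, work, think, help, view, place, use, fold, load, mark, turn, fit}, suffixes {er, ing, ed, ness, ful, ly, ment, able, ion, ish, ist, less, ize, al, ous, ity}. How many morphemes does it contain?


Segmenting 'overthinkize' against the inventory:
  'over' -> prefix (morpheme 1)
  'think' -> root (morpheme 2)
  'ize' -> suffix (morpheme 3)
Total morphemes: 3

3


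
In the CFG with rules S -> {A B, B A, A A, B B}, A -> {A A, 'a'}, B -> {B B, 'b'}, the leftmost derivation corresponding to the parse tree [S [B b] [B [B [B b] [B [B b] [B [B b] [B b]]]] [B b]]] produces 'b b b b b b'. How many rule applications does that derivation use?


Every bracketed nonterminal node [X ...] in the tree is produced by exactly one rule application.
Reading the tree off as a leftmost derivation:
  Step 1: S  =>  B B   (applied S -> B B)
  Step 2: B B  =>  b B   (applied B -> b)
  Step 3: b B  =>  b B B   (applied B -> B B)
  Step 4: b B B  =>  b B B B   (applied B -> B B)
  Step 5: b B B B  =>  b b B B   (applied B -> b)
  Step 6: b b B B  =>  b b B B B   (applied B -> B B)
  Step 7: b b B B B  =>  b b b B B   (applied B -> b)
  Step 8: b b b B B  =>  b b b B B B   (applied B -> B B)
  Step 9: b b b B B B  =>  b b b b B B   (applied B -> b)
  Step 10: b b b b B B  =>  b b b b b B   (applied B -> b)
  Step 11: b b b b b B  =>  b b b b b b   (applied B -> b)
Final yield: b b b b b b
Total rewrite steps: 11

11


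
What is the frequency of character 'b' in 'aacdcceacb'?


Scanning 'aacdcceacb' for 'b':
  Position 9: 'b' -> MATCH (count: 1)
Total occurrences of 'b': 1

1


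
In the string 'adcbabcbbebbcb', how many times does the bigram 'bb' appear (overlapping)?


Scanning 'adcbabcbbebbcb' for bigram 'bb':
  Position 0: 'ad' -> no
  Position 1: 'dc' -> no
  Position 2: 'cb' -> no
  Position 3: 'ba' -> no
  Position 4: 'ab' -> no
  Position 5: 'bc' -> no
  Position 6: 'cb' -> no
  Position 7: 'bb' -> MATCH
  Position 8: 'be' -> no
  Position 9: 'eb' -> no
  Position 10: 'bb' -> MATCH
  Position 11: 'bc' -> no
  Position 12: 'cb' -> no
Total matches: 2

2


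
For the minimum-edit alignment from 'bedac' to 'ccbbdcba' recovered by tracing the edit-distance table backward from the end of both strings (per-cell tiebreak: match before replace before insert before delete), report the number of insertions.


Edit distance = 6. Backtracking from cell (5, 8) with preference match > replace > insert > delete,
then listing the resulting alignment 'bedac' -> 'ccbbdcba' left to right:
  Step 1: insert 'c' [insertion #1]
  Step 2: insert 'c' [insertion #2]
  Step 3: keep 'b'
  Step 4: replace e->b
  Step 5: keep 'd'
  Step 6: insert 'c' [insertion #3]
  Step 7: replace a->b
  Step 8: replace c->a
Total insertions: 3

3


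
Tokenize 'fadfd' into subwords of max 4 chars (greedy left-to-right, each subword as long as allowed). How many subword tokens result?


'fadfd' has 5 characters.
Chunking with max size 4:
  Chunk 1: 'fadf' (positions 0-3)
  Chunk 2: 'd' (positions 4-4)
Total chunks: ceil(5 / 4) = 2

2


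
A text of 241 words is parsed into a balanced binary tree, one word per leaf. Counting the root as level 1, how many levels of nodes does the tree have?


In a balanced binary tree with n leaves the deepest leaf is ceil(log2(n)) edges below the root,
so counting node levels inclusive of root and leaves gives ceil(log2(n)) + 1 levels.
log2(241) = 7.9129
ceil(7.9129) = 8
levels = 8 + 1 = 9

9


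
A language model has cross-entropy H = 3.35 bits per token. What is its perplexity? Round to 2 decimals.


Perplexity formula: PP = 2^H
H = 3.35
PP = 2^3.35
Decompose: 2^3.35 = 2^3 * 2^0.35
2^3 = 8, 2^0.35 ~ 1.2745606
PP ~ 8 * 1.2745606 = 10.1964848
Rounded to 2 decimals: 10.20

10.20


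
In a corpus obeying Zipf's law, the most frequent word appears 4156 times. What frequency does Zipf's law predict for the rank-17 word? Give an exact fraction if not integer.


Zipf's law: freq(rank) = f1 / rank
f1 = 4156, rank = 17
freq = 4156 / 17
GCD(4156, 17) = 1
Simplified: 4156/17

4156/17


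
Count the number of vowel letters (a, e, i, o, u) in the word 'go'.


Scanning each character of 'go':
  Position 1: 'g' -> consonant (running count: 0)
  Position 2: 'o' -> vowel (running count: 1)
Total vowels: 1

1


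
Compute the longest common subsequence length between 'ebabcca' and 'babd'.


DP table for LCS of 'ebabcca' and 'babd':
       b  a  b  d
    0  0  0  0  0
  e 0  0  0  0  0
  b 0  1  1  1  1
  a 0  1  2  2  2
  b 0  1  2  3  3
  c 0  1  2  3  3
  c 0  1  2  3  3
  a 0  1  2  3  3
LCS: 'bab'
LCS length = 3

3


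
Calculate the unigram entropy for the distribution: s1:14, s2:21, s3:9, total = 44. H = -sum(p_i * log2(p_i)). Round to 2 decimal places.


Computing entropy H = -sum(p_i * log2(p_i)):
  s1: p = 14/44 = 0.3182, -p*log2(p) = 0.5257
  s2: p = 21/44 = 0.4773, -p*log2(p) = 0.5093
  s3: p = 9/44 = 0.2045, -p*log2(p) = 0.4683
H = sum of terms = 1.5033
Rounded to 2 decimals: 1.50

1.50


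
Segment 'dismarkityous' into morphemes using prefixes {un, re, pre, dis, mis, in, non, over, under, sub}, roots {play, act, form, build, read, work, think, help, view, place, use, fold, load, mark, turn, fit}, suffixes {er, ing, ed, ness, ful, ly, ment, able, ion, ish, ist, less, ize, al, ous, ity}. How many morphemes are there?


Segmenting 'dismarkityous' against the inventory:
  'dis' -> prefix (morpheme 1)
  'mark' -> root (morpheme 2)
  'ity' -> suffix (morpheme 3)
  'ous' -> suffix (morpheme 4)
Total morphemes: 4

4


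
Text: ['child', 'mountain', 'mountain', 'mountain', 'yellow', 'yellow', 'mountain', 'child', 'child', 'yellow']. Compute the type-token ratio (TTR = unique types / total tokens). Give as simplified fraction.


Tokens: 10
Unique types: ('child', 'mountain', 'yellow') = 3
TTR = 3/10
Already in lowest terms.

3/10


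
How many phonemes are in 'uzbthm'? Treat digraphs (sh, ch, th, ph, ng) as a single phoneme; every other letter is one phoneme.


Parsing 'uzbthm' greedily, digraphs first:
  'u' -> vowel phoneme (phonemes so far: 1)
  'z' -> consonant phoneme (phonemes so far: 2)
  'b' -> consonant phoneme (phonemes so far: 3)
  'th' -> digraph (1 consonant phoneme) (phonemes so far: 4)
  'm' -> consonant phoneme (phonemes so far: 5)
Total phonemes: 5

5


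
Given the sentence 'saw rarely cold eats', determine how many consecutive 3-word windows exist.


Word trigrams from [4] words:
  Trigram 1: (saw rarely cold)
  Trigram 2: (rarely cold eats)
Total word trigrams: 4 - 2 = 2

2


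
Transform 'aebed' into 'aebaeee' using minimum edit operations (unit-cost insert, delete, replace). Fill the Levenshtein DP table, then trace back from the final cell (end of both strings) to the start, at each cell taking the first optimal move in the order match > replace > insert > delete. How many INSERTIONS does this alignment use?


Edit distance = 3. Backtracking from cell (5, 7) with preference match > replace > insert > delete,
then listing the resulting alignment 'aebed' -> 'aebaeee' left to right:
  Step 1: keep 'a'
  Step 2: keep 'e'
  Step 3: keep 'b'
  Step 4: insert 'a' [insertion #1]
  Step 5: insert 'e' [insertion #2]
  Step 6: keep 'e'
  Step 7: replace d->e
Total insertions: 2

2


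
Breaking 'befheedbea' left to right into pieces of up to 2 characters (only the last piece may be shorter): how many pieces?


'befheedbea' has 10 characters.
Chunking with max size 2:
  Chunk 1: 'be' (positions 0-1)
  Chunk 2: 'fh' (positions 2-3)
  Chunk 3: 'ee' (positions 4-5)
  Chunk 4: 'db' (positions 6-7)
  Chunk 5: 'ea' (positions 8-9)
Total chunks: ceil(10 / 2) = 5

5


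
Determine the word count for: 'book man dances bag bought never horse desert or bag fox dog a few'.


Counting words by splitting on spaces:
  Word 1: 'book'
  Word 2: 'man'
  Word 3: 'dances'
  Word 4: 'bag'
  Word 5: 'bought'
  Word 6: 'never'
  Word 7: 'horse'
  Word 8: 'desert'
  Word 9: 'or'
  Word 10: 'bag'
  Word 11: 'fox'
  Word 12: 'dog'
  Word 13: 'a'
  Word 14: 'few'
Total words: 14

14


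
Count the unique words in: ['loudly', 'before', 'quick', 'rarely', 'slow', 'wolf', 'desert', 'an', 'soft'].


Listing all tokens and tracking unique types:
  Token 1: 'loudly' -> NEW (unique so far: 1)
  Token 2: 'before' -> NEW (unique so far: 2)
  Token 3: 'quick' -> NEW (unique so far: 3)
  Token 4: 'rarely' -> NEW (unique so far: 4)
  Token 5: 'slow' -> NEW (unique so far: 5)
  Token 6: 'wolf' -> NEW (unique so far: 6)
  Token 7: 'desert' -> NEW (unique so far: 7)
  Token 8: 'an' -> NEW (unique so far: 8)
  Token 9: 'soft' -> NEW (unique so far: 9)
Unique types: ('an', 'before', 'desert', 'loudly', 'quick', 'rarely', 'slow', 'soft', 'wolf')
Vocabulary size: 9

9


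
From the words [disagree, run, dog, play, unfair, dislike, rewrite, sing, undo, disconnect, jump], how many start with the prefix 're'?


Checking each word for prefix 're':
  'disagree' -> no (count: 0)
  'run' -> no (count: 0)
  'dog' -> no (count: 0)
  'play' -> no (count: 0)
  'unfair' -> no (count: 0)
  'dislike' -> no (count: 0)
  'rewrite' -> YES, starts with 're' (count: 1)
  'sing' -> no (count: 1)
  'undo' -> no (count: 1)
  'disconnect' -> no (count: 1)
  'jump' -> no (count: 1)
Total with prefix 're': 1

1


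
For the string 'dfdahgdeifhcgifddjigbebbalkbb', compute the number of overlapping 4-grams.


String 'dfdahgdeifhcgifddjigbebbalkbb' has length L = 29.
Number of overlapping n-grams = L - n + 1
Substituting: 29 - 4 + 1 = 26

26


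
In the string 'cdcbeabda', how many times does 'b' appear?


Scanning 'cdcbeabda' for 'b':
  Position 3: 'b' -> MATCH (count: 1)
  Position 6: 'b' -> MATCH (count: 2)
Total occurrences of 'b': 2

2


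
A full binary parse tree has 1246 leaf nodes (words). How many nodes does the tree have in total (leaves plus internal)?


Leaf nodes (terminals): 1246
Internal nodes = n - 1 = 1246 - 1 = 1245
Total = leaves + internal = 1246 + 1245 = 2491

2491


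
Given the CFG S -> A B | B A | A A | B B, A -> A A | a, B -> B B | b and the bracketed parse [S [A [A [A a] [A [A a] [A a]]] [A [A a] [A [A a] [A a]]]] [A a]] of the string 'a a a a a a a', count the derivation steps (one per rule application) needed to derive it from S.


Every bracketed nonterminal node [X ...] in the tree is produced by exactly one rule application.
Reading the tree off as a leftmost derivation:
  Step 1: S  =>  A A   (applied S -> A A)
  Step 2: A A  =>  A A A   (applied A -> A A)
  Step 3: A A A  =>  A A A A   (applied A -> A A)
  Step 4: A A A A  =>  a A A A   (applied A -> a)
  Step 5: a A A A  =>  a A A A A   (applied A -> A A)
  Step 6: a A A A A  =>  a a A A A   (applied A -> a)
  Step 7: a a A A A  =>  a a a A A   (applied A -> a)
  Step 8: a a a A A  =>  a a a A A A   (applied A -> A A)
  Step 9: a a a A A A  =>  a a a a A A   (applied A -> a)
  Step 10: a a a a A A  =>  a a a a A A A   (applied A -> A A)
  Step 11: a a a a A A A  =>  a a a a a A A   (applied A -> a)
  Step 12: a a a a a A A  =>  a a a a a a A   (applied A -> a)
  Step 13: a a a a a a A  =>  a a a a a a a   (applied A -> a)
Final yield: a a a a a a a
Total rewrite steps: 13

13


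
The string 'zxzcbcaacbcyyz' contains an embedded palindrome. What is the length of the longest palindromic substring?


Scanning 'zxzcbcaacbcyyz' for palindromic substrings.
Substring at positions 3-10: 'cbcaacbc'.
Check: reverse('cbcaacbc') = 'cbcaacbc' -> palindrome confirmed.
Neighbouring characters ('z' / 'y') break symmetry, so it cannot extend further.
No longer palindromic substring exists; longest length = 8

8


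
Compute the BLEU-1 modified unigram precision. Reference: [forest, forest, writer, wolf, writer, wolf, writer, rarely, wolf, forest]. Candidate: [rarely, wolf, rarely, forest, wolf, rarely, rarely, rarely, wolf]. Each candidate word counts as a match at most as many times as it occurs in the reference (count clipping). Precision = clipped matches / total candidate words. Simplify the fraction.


Reference word counts: {'forest': 3, 'rarely': 1, 'wolf': 3, 'writer': 3}
Checking each candidate word (with clipping):
  'rarely' -> in reference (ref count 1, used 1/1) -> match (matches: 1)
  'wolf' -> in reference (ref count 3, used 1/3) -> match (matches: 2)
  'rarely' -> ref count 1 already used up (1/1) -> clipped, no match (matches: 2)
  'forest' -> in reference (ref count 3, used 1/3) -> match (matches: 3)
  'wolf' -> in reference (ref count 3, used 2/3) -> match (matches: 4)
  'rarely' -> ref count 1 already used up (1/1) -> clipped, no match (matches: 4)
  'rarely' -> ref count 1 already used up (1/1) -> clipped, no match (matches: 4)
  'rarely' -> ref count 1 already used up (1/1) -> clipped, no match (matches: 4)
  'wolf' -> in reference (ref count 3, used 3/3) -> match (matches: 5)
Clipped matches: 5, Candidate length: 9
Precision = 5/9

5/9


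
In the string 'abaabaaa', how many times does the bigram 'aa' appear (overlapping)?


Scanning 'abaabaaa' for bigram 'aa':
  Position 0: 'ab' -> no
  Position 1: 'ba' -> no
  Position 2: 'aa' -> MATCH
  Position 3: 'ab' -> no
  Position 4: 'ba' -> no
  Position 5: 'aa' -> MATCH
  Position 6: 'aa' -> MATCH
Total matches: 3

3


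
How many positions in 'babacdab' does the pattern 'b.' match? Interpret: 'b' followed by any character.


Pattern: b. means 'b' followed by any character.
Scanning 'babacdab' position-by-position:
  Pos 0: window 'ba' -> MATCH
  Pos 1: window 'ab' -> no
  Pos 2: window 'ba' -> MATCH
  Pos 3: window 'ac' -> no
  Pos 4: window 'cd' -> no
  Pos 5: window 'da' -> no
  Pos 6: window 'ab' -> no
  Pos 7: window 'b' -> no
Total matches: 2

2


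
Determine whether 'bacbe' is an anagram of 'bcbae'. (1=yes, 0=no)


Sort characters of 'bacbe': 'abbce'
Sort characters of 'bcbae': 'abbce'
Sorted forms match -> they ARE anagrams
Result: 1

1


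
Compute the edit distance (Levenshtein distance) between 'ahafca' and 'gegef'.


Building DP table for s1='ahafca' (len 6) and s2='gegef' (len 5):
       g  e  g  e  f
    0  1  2  3  4  5
  a 1  1  2  3  4  5
  h 2  2  2  3  4  5
  a 3  3  3  3  4  5
  f 4  4  4  4  4  4
  c 5  5  5  5  5  5
  a 6  6  6  6  6  6
Edit distance = dp[6][5] = 6

6


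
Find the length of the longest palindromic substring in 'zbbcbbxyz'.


Scanning 'zbbcbbxyz' for palindromic substrings.
Substring at positions 1-5: 'bbcbb'.
Check: reverse('bbcbb') = 'bbcbb' -> palindrome confirmed.
Neighbouring characters ('z' / 'x') break symmetry, so it cannot extend further.
No longer palindromic substring exists; longest length = 5

5


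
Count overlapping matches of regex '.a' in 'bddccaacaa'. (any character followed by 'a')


Pattern: .a means any character followed by 'a'.
Scanning 'bddccaacaa' position-by-position:
  Pos 0: window 'bd' -> no
  Pos 1: window 'dd' -> no
  Pos 2: window 'dc' -> no
  Pos 3: window 'cc' -> no
  Pos 4: window 'ca' -> MATCH
  Pos 5: window 'aa' -> MATCH
  Pos 6: window 'ac' -> no
  Pos 7: window 'ca' -> MATCH
  Pos 8: window 'aa' -> MATCH
  Pos 9: window 'a' -> no
Total matches: 4

4


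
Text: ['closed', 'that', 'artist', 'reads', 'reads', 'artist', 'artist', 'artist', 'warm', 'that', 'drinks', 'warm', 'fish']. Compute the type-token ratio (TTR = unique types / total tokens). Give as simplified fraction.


Tokens: 13
Unique types: ('artist', 'closed', 'drinks', 'fish', 'reads', 'that', 'warm') = 7
TTR = 7/13
Already in lowest terms.

7/13


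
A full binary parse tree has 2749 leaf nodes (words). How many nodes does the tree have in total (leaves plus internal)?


Leaf nodes (terminals): 2749
Internal nodes = n - 1 = 2749 - 1 = 2748
Total = leaves + internal = 2749 + 2748 = 5497

5497


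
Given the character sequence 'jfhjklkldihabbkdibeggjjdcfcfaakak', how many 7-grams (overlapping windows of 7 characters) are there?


String 'jfhjklkldihabbkdibeggjjdcfcfaakak' has length L = 33.
Number of overlapping n-grams = L - n + 1
Substituting: 33 - 7 + 1 = 27

27


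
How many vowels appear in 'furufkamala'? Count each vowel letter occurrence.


Scanning each character of 'furufkamala':
  Position 1: 'f' -> consonant (running count: 0)
  Position 2: 'u' -> vowel (running count: 1)
  Position 3: 'r' -> consonant (running count: 1)
  Position 4: 'u' -> vowel (running count: 2)
  Position 5: 'f' -> consonant (running count: 2)
  Position 6: 'k' -> consonant (running count: 2)
  Position 7: 'a' -> vowel (running count: 3)
  Position 8: 'm' -> consonant (running count: 3)
  Position 9: 'a' -> vowel (running count: 4)
  Position 10: 'l' -> consonant (running count: 4)
  Position 11: 'a' -> vowel (running count: 5)
Total vowels: 5

5


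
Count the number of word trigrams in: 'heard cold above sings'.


Word trigrams from [4] words:
  Trigram 1: (heard cold above)
  Trigram 2: (cold above sings)
Total word trigrams: 4 - 2 = 2

2


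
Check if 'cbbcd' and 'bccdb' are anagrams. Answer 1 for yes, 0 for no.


Sort characters of 'cbbcd': 'bbccd'
Sort characters of 'bccdb': 'bbccd'
Sorted forms match -> they ARE anagrams
Result: 1

1


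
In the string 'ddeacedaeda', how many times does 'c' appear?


Scanning 'ddeacedaeda' for 'c':
  Position 4: 'c' -> MATCH (count: 1)
Total occurrences of 'c': 1

1


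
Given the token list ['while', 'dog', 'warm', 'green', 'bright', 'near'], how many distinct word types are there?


Listing all tokens and tracking unique types:
  Token 1: 'while' -> NEW (unique so far: 1)
  Token 2: 'dog' -> NEW (unique so far: 2)
  Token 3: 'warm' -> NEW (unique so far: 3)
  Token 4: 'green' -> NEW (unique so far: 4)
  Token 5: 'bright' -> NEW (unique so far: 5)
  Token 6: 'near' -> NEW (unique so far: 6)
Unique types: ('bright', 'dog', 'green', 'near', 'warm', 'while')
Vocabulary size: 6

6


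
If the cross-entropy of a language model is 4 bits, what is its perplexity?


Perplexity formula: PP = 2^H
H = 4
PP = 2^4
Steps: 2^1 = 2, 2^2 = 4, 2^3 = 8, 2^4 = 16
PP = 16

16


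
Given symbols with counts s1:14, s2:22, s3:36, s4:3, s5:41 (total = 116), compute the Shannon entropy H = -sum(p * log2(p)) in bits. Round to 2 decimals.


Computing entropy H = -sum(p_i * log2(p_i)):
  s1: p = 14/116 = 0.1207, -p*log2(p) = 0.3682
  s2: p = 22/116 = 0.1897, -p*log2(p) = 0.4549
  s3: p = 36/116 = 0.3103, -p*log2(p) = 0.5239
  s4: p = 3/116 = 0.0259, -p*log2(p) = 0.1364
  s5: p = 41/116 = 0.3534, -p*log2(p) = 0.5303
H = sum of terms = 2.0137
Rounded to 2 decimals: 2.01

2.01


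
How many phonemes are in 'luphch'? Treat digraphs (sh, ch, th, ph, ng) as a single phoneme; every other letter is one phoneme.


Parsing 'luphch' greedily, digraphs first:
  'l' -> consonant phoneme (phonemes so far: 1)
  'u' -> vowel phoneme (phonemes so far: 2)
  'ph' -> digraph (1 consonant phoneme) (phonemes so far: 3)
  'ch' -> digraph (1 consonant phoneme) (phonemes so far: 4)
Total phonemes: 4

4


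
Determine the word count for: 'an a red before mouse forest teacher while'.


Counting words by splitting on spaces:
  Word 1: 'an'
  Word 2: 'a'
  Word 3: 'red'
  Word 4: 'before'
  Word 5: 'mouse'
  Word 6: 'forest'
  Word 7: 'teacher'
  Word 8: 'while'
Total words: 8

8


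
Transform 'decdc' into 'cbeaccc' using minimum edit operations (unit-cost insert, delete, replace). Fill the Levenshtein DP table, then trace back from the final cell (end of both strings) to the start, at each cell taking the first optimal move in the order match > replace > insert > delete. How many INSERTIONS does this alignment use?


Edit distance = 4. Backtracking from cell (5, 7) with preference match > replace > insert > delete,
then listing the resulting alignment 'decdc' -> 'cbeaccc' left to right:
  Step 1: insert 'c' [insertion #1]
  Step 2: replace d->b
  Step 3: keep 'e'
  Step 4: insert 'a' [insertion #2]
  Step 5: keep 'c'
  Step 6: replace d->c
  Step 7: keep 'c'
Total insertions: 2

2


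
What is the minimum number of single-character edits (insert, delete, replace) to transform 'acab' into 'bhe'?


Building DP table for s1='acab' (len 4) and s2='bhe' (len 3):
       b  h  e
    0  1  2  3
  a 1  1  2  3
  c 2  2  2  3
  a 3  3  3  3
  b 4  3  4  4
Edit distance = dp[4][3] = 4

4


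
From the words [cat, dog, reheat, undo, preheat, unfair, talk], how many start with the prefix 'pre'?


Checking each word for prefix 'pre':
  'cat' -> no (count: 0)
  'dog' -> no (count: 0)
  'reheat' -> no (count: 0)
  'undo' -> no (count: 0)
  'preheat' -> YES, starts with 'pre' (count: 1)
  'unfair' -> no (count: 1)
  'talk' -> no (count: 1)
Total with prefix 'pre': 1

1


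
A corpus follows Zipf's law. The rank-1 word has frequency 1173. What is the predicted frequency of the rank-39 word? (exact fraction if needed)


Zipf's law: freq(rank) = f1 / rank
f1 = 1173, rank = 39
freq = 1173 / 39
GCD(1173, 39) = 3
Simplified: 391/13

391/13


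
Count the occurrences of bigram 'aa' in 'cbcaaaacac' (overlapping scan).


Scanning 'cbcaaaacac' for bigram 'aa':
  Position 0: 'cb' -> no
  Position 1: 'bc' -> no
  Position 2: 'ca' -> no
  Position 3: 'aa' -> MATCH
  Position 4: 'aa' -> MATCH
  Position 5: 'aa' -> MATCH
  Position 6: 'ac' -> no
  Position 7: 'ca' -> no
  Position 8: 'ac' -> no
Total matches: 3

3


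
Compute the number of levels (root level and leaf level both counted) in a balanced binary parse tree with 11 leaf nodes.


In a balanced binary tree with n leaves the deepest leaf is ceil(log2(n)) edges below the root,
so counting node levels inclusive of root and leaves gives ceil(log2(n)) + 1 levels.
log2(11) = 3.4594
ceil(3.4594) = 4
levels = 4 + 1 = 5

5


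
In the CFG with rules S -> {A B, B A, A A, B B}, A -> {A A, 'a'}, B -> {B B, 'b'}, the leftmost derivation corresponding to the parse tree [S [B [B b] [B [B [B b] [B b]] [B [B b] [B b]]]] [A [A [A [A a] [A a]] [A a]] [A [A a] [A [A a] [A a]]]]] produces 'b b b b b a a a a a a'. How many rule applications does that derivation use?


Every bracketed nonterminal node [X ...] in the tree is produced by exactly one rule application.
Reading the tree off as a leftmost derivation:
  Step 1: S  =>  B A   (applied S -> B A)
  Step 2: B A  =>  B B A   (applied B -> B B)
  Step 3: B B A  =>  b B A   (applied B -> b)
  Step 4: b B A  =>  b B B A   (applied B -> B B)
  Step 5: b B B A  =>  b B B B A   (applied B -> B B)
  Step 6: b B B B A  =>  b b B B A   (applied B -> b)
  Step 7: b b B B A  =>  b b b B A   (applied B -> b)
  Step 8: b b b B A  =>  b b b B B A   (applied B -> B B)
  Step 9: b b b B B A  =>  b b b b B A   (applied B -> b)
  Step 10: b b b b B A  =>  b b b b b A   (applied B -> b)
  Step 11: b b b b b A  =>  b b b b b A A   (applied A -> A A)
  Step 12: b b b b b A A  =>  b b b b b A A A   (applied A -> A A)
  Step 13: b b b b b A A A  =>  b b b b b A A A A   (applied A -> A A)
  Step 14: b b b b b A A A A  =>  b b b b b a A A A   (applied A -> a)
  Step 15: b b b b b a A A A  =>  b b b b b a a A A   (applied A -> a)
  Step 16: b b b b b a a A A  =>  b b b b b a a a A   (applied A -> a)
  Step 17: b b b b b a a a A  =>  b b b b b a a a A A   (applied A -> A A)
  Step 18: b b b b b a a a A A  =>  b b b b b a a a a A   (applied A -> a)
  Step 19: b b b b b a a a a A  =>  b b b b b a a a a A A   (applied A -> A A)
  Step 20: b b b b b a a a a A A  =>  b b b b b a a a a a A   (applied A -> a)
  Step 21: b b b b b a a a a a A  =>  b b b b b a a a a a a   (applied A -> a)
Final yield: b b b b b a a a a a a
Total rewrite steps: 21

21


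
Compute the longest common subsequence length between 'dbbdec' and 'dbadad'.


DP table for LCS of 'dbbdec' and 'dbadad':
       d  b  a  d  a  d
    0  0  0  0  0  0  0
  d 0  1  1  1  1  1  1
  b 0  1  2  2  2  2  2
  b 0  1  2  2  2  2  2
  d 0  1  2  2  3  3  3
  e 0  1  2  2  3  3  3
  c 0  1  2  2  3  3  3
LCS: 'dbd'
LCS length = 3

3


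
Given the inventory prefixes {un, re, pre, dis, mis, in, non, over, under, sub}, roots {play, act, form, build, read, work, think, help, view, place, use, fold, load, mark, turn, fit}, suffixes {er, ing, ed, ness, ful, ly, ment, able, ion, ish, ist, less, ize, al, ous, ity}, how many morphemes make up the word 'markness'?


Segmenting 'markness' against the inventory:
  'mark' -> root (morpheme 1)
  'ness' -> suffix (morpheme 2)
Total morphemes: 2

2


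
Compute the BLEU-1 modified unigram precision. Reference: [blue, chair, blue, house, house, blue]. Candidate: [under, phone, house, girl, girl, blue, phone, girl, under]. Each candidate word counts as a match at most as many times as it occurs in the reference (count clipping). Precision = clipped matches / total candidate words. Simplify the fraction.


Reference word counts: {'blue': 3, 'chair': 1, 'house': 2}
Checking each candidate word (with clipping):
  'under' -> not in reference -> no match (matches: 0)
  'phone' -> not in reference -> no match (matches: 0)
  'house' -> in reference (ref count 2, used 1/2) -> match (matches: 1)
  'girl' -> not in reference -> no match (matches: 1)
  'girl' -> not in reference -> no match (matches: 1)
  'blue' -> in reference (ref count 3, used 1/3) -> match (matches: 2)
  'phone' -> not in reference -> no match (matches: 2)
  'girl' -> not in reference -> no match (matches: 2)
  'under' -> not in reference -> no match (matches: 2)
Clipped matches: 2, Candidate length: 9
Precision = 2/9

2/9


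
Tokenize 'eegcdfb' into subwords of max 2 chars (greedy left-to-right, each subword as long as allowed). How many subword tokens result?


'eegcdfb' has 7 characters.
Chunking with max size 2:
  Chunk 1: 'ee' (positions 0-1)
  Chunk 2: 'gc' (positions 2-3)
  Chunk 3: 'df' (positions 4-5)
  Chunk 4: 'b' (positions 6-6)
Total chunks: ceil(7 / 2) = 4

4
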